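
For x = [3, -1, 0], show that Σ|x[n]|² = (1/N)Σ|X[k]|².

Time domain:
Σ|x[n]|² = |3|² + |-1|² + |0|² = 10.0000

Frequency domain:
(1/3)Σ|X[k]|² = (1/3)(|2|² + |3.5000+0.8660i|² + |3.5000-0.8660i|²) = (1/3)·30.0000 = 10.0000

Both sides agree, confirming Parseval's theorem.

Σ|x[n]|² = (1/N)Σ|X[k]|² = 10.0000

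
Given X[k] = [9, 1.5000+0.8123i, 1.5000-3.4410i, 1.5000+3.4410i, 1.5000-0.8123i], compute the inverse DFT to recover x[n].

x[n] = (1/5) Σ(k=0 to 4) X[k] · e^(2πikn/5)

Computing each x[n]:
x[0] = 3
x[1] = 2
x[2] = 0
x[3] = 3
x[4] = 1

x = [3, 2, 0, 3, 1]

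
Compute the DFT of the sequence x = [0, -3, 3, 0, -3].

X[k] = Σ(n=0 to 4) x[n] · ω_5^(nk)
where ω_5 = e^(-2πi/5)

Computing each X[k]:
X[0] = -3
X[1] = -4.2812-1.7634i
X[2] = 5.7812+2.8532i
X[3] = 5.7812-2.8532i
X[4] = -4.2812+1.7634i

X = [-3, -4.2812-1.7634i, 5.7812+2.8532i, 5.7812-2.8532i, -4.2812+1.7634i]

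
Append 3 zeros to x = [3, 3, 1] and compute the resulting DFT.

Original 3-point DFT: [7, 1.0000-1.7321i, 1.0000+1.7321i]
Zero-padded 6-point DFT provides frequency interpolation.

DFT_6([x, 0, ...]) = [7, 4.0000-3.4641i, 1.0000-1.7321i, 1, 1.0000+1.7321i, 4.0000+3.4641i]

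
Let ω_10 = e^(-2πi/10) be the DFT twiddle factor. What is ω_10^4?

ω_10^4 = e^(-2πi·4/10)
= cos(-2π·4/10) + i·sin(-2π·4/10)
= cos(-8π/10) + i·sin(-8π/10)

ω_10^4 = cos(-8π/10) + i·sin(-8π/10) = -0.8090-0.5878i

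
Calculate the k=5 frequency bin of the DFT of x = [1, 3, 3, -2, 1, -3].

X[5] = Σ(n=0 to 5) x[n] · ω_6^(5n) where ω_6 = e^(-2πi/6)
= (1)·ω_6^0 + (3)·ω_6^5 + (3)·ω_6^10 + (-2)·ω_6^15 + (1)·ω_6^20 + (-3)·ω_6^25

X[5] = 1.0000+6.9282i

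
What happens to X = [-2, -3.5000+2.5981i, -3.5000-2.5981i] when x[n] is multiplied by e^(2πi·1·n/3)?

Modulation property: DFT(ω_3^(-1n)·x[n]) = X[(k-1) mod 3], so circularly shift X by 1 positions.

X[k-1] = [-3.5000-2.5981i, -2, -3.5000+2.5981i]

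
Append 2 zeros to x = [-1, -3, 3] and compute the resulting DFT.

Original 3-point DFT: [-1, -1.0000+5.1962i, -1.0000-5.1962i]
Zero-padded 5-point DFT provides frequency interpolation.

DFT_5([x, 0, ...]) = [-1, -4.3541+1.0898i, 2.3541+4.6165i, 2.3541-4.6165i, -4.3541-1.0898i]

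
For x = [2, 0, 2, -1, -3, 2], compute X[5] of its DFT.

X[5] = Σ(n=0 to 5) x[n] · ω_6^(5n) where ω_6 = e^(-2πi/6)
= (2)·ω_6^0 + (0)·ω_6^5 + (2)·ω_6^10 + (-1)·ω_6^15 + (-3)·ω_6^20 + (2)·ω_6^25

X[5] = 4.5000+2.5981i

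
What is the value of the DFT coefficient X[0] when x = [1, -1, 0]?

X[0] = Σ(n=0 to 2) x[n] · ω_3^0 = Σ x[n]
= (1) + (-1) + (0)

X[0] = 0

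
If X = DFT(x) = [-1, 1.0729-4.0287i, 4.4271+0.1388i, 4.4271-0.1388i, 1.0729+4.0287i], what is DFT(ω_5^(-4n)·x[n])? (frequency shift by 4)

Modulation property: DFT(ω_5^(-4n)·x[n]) = X[(k-4) mod 5], so circularly shift X by 4 positions.

X[k-4] = [1.0729-4.0287i, 4.4271+0.1388i, 4.4271-0.1388i, 1.0729+4.0287i, -1]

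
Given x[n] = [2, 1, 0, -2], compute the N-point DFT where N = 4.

X[k] = Σ(n=0 to 3) x[n] · ω_4^(nk)
where ω_4 = e^(-2πi/4)

Computing each X[k]:
X[0] = 1
X[1] = 2-3i
X[2] = 3
X[3] = 2+3i

X = [1, 2-3i, 3, 2+3i]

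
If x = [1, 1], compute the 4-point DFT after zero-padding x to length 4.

Original 2-point DFT: [2, 0]
Zero-padded 4-point DFT provides frequency interpolation.

DFT_4([x, 0, ...]) = [2, 1-1i, 0, 1+1i]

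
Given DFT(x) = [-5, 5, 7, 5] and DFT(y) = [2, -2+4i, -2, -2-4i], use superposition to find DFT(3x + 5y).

By linearity: DFT(3x + 5y) = 3·DFT(x) + 5·DFT(y)
= 3·[-5, 5, 7, 5] + 5·[2, -2+4i, -2, -2-4i]

Computing element-wise:
Z[0] = 3·(-5) + 5·(2) = -5
Z[1] = 3·(5) + 5·(-2+4i) = 5+20i
Z[2] = 3·(7) + 5·(-2) = 11
Z[3] = 3·(5) + 5·(-2-4i) = 5-20i

DFT(3x + 5y) = 3·X + 5·Y = [-5, 5+20i, 11, 5-20i]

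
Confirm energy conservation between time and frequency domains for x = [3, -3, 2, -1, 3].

Time domain:
Σ|x[n]|² = |3|² + |-3|² + |2|² + |-1|² + |3|² = 32.0000

Frequency domain:
(1/5)Σ|X[k]|² = (1/5)(|4|² + |2.1910+3.9430i|² + |3.3090+6.3799i|² + |3.3090-6.3799i|² + |2.1910-3.9430i|²) = (1/5)·160.0000 = 32.0000

Both sides agree, confirming Parseval's theorem.

Σ|x[n]|² = (1/N)Σ|X[k]|² = 32.0000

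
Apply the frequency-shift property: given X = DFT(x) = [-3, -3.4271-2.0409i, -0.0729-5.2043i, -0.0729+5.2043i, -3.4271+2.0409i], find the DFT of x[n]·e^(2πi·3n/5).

Modulation property: DFT(ω_5^(-3n)·x[n]) = X[(k-3) mod 5], so circularly shift X by 3 positions.

X[k-3] = [-0.0729-5.2043i, -0.0729+5.2043i, -3.4271+2.0409i, -3, -3.4271-2.0409i]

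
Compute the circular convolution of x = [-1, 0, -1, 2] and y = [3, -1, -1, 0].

(x ⊛ y)[n] = Σ(m=0 to 3) x[m] · y[(n-m) mod 4]

Computing each output sample:
(x ⊛ y)[0] = -4
(x ⊛ y)[1] = -1
(x ⊛ y)[2] = -2
(x ⊛ y)[3] = 7

x ⊛ y = [-4, -1, -2, 7]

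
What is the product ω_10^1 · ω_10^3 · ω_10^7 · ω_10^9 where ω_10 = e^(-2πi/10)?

The primitive 10th roots of unity are ω_10^k for k coprime to 10: k ∈ {1, 3, 7, 9}
Their product equals the constant term of the cyclotomic polynomial Φ_10(x) up to sign.
For n ≥ 3, the product of all primitive nth roots of unity is 1. (For n=1 it is 1; for n=2 it is -1.)

1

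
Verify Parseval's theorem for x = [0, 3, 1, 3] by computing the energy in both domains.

Time domain:
Σ|x[n]|² = |0|² + |3|² + |1|² + |3|² = 19.0000

Frequency domain:
(1/4)Σ|X[k]|² = (1/4)(|7|² + |-1|² + |-5|² + |-1|²) = (1/4)·76.0000 = 19.0000

Both sides agree, confirming Parseval's theorem.

Σ|x[n]|² = (1/N)Σ|X[k]|² = 19.0000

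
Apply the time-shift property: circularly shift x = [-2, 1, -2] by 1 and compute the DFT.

Time shift by 1: X_shifted[k] = ω_3^(1k) · X[k]
Shifted x = [-2, -2, 1]

DFT(x[n-1]) = [-3, -1.5000+2.5981i, -1.5000-2.5981i]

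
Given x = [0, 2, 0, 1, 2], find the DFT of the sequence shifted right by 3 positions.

Time shift by 3: X_shifted[k] = ω_5^(3k) · X[k]
Shifted x = [0, 1, 2, 0, 2]

DFT(x[n-3]) = [5, -0.6910-0.2245i, -1.8090+2.4899i, -1.8090-2.4899i, -0.6910+0.2245i]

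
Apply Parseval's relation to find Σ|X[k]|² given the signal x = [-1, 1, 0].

Parseval: Σ|x[n]|² = (1/N)Σ|X[k]|², so Σ|X[k]|² = N·Σ|x[n]|² = 3·2.0000

Σ|X[k]|² = N·Σ|x[n]|² = 3·2.0000 = 6.0000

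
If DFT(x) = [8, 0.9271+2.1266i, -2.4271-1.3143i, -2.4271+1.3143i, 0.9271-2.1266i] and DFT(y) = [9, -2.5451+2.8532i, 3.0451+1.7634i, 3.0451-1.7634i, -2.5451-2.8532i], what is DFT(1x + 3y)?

By linearity: DFT(1x + 3y) = 1·DFT(x) + 3·DFT(y)
= 1·[8, 0.9271+2.1266i, -2.4271-1.3143i, -2.4271+1.3143i, 0.9271-2.1266i] + 3·[9, -2.5451+2.8532i, 3.0451+1.7634i, 3.0451-1.7634i, -2.5451-2.8532i]

Computing element-wise:
Z[0] = 1·(8) + 3·(9) = 35
Z[1] = 1·(0.9271+2.1266i) + 3·(-2.5451+2.8532i) = -6.7082+10.6862i
Z[2] = 1·(-2.4271-1.3143i) + 3·(3.0451+1.7634i) = 6.7082+3.9759i
Z[3] = 1·(-2.4271+1.3143i) + 3·(3.0451-1.7634i) = 6.7082-3.9759i
Z[4] = 1·(0.9271-2.1266i) + 3·(-2.5451-2.8532i) = -6.7082-10.6862i

DFT(1x + 3y) = 1·X + 3·Y = [35, -6.7082+10.6862i, 6.7082+3.9759i, 6.7082-3.9759i, -6.7082-10.6862i]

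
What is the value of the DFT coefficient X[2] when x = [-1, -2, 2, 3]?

X[2] = Σ(n=0 to 3) x[n] · ω_4^(2n) where ω_4 = e^(-2πi/4)
= (-1)·ω_4^0 + (-2)·ω_4^2 + (2)·ω_4^4 + (3)·ω_4^6

X[2] = 0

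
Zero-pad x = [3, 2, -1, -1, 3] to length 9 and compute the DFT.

Original 5-point DFT: [6, 6.1631+0.9511i, -1.6631+0.5878i, -1.6631-0.5878i, 6.1631-0.9511i]
Zero-padded 9-point DFT provides frequency interpolation.

DFT_9([x, 0, ...]) = [6, 2.0394-0.4608i, 7.0851-0.5653i, -5.1962i, 1.3755+2.4936i, 1.3755-2.4936i, 5.1962i, 7.0851+0.5653i, 2.0394+0.4608i]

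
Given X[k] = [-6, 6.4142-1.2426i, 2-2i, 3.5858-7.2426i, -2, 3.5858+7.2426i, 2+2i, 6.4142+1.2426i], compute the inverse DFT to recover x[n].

x[n] = (1/8) Σ(k=0 to 7) X[k] · e^(2πikn/8)

Computing each x[n]:
x[0] = 2
x[1] = 2
x[2] = -3
x[3] = 0
x[4] = -3
x[5] = -2
x[6] = 0
x[7] = -2

x = [2, 2, -3, 0, -3, -2, 0, -2]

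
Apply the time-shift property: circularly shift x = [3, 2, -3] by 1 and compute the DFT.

Time shift by 1: X_shifted[k] = ω_3^(1k) · X[k]
Shifted x = [-3, 3, 2]

DFT(x[n-1]) = [2, -5.5000-0.8660i, -5.5000+0.8660i]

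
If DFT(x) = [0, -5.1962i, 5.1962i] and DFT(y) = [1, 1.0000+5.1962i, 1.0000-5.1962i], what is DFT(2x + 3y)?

By linearity: DFT(2x + 3y) = 2·DFT(x) + 3·DFT(y)
= 2·[0, -5.1962i, 5.1962i] + 3·[1, 1.0000+5.1962i, 1.0000-5.1962i]

Computing element-wise:
Z[0] = 2·(0) + 3·(1) = 3
Z[1] = 2·(-5.1962i) + 3·(1.0000+5.1962i) = 3.0000+5.1962i
Z[2] = 2·(5.1962i) + 3·(1.0000-5.1962i) = 3.0000-5.1962i

DFT(2x + 3y) = 2·X + 3·Y = [3, 3.0000+5.1962i, 3.0000-5.1962i]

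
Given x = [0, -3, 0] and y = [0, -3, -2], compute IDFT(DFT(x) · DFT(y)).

(x ⊛ y)[n] = Σ(m=0 to 2) x[m] · y[(n-m) mod 3]

Computing each output sample:
(x ⊛ y)[0] = 6
(x ⊛ y)[1] = 0
(x ⊛ y)[2] = 9

x ⊛ y = [6, 0, 9]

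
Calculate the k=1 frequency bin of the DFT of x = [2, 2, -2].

X[1] = Σ(n=0 to 2) x[n] · ω_3^(1n) where ω_3 = e^(-2πi/3)
= (2)·ω_3^0 + (2)·ω_3^1 + (-2)·ω_3^2

X[1] = 2.0000-3.4641i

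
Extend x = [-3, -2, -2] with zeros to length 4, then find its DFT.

Original 3-point DFT: [-7, -1, -1]
Zero-padded 4-point DFT provides frequency interpolation.

DFT_4([x, 0, ...]) = [-7, -1+2i, -3, -1-2i]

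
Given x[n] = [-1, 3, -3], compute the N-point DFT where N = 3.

X[k] = Σ(n=0 to 2) x[n] · ω_3^(nk)
where ω_3 = e^(-2πi/3)

Computing each X[k]:
X[0] = -1
X[1] = -1.0000-5.1962i
X[2] = -1.0000+5.1962i

X = [-1, -1.0000-5.1962i, -1.0000+5.1962i]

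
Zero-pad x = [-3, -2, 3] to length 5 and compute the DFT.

Original 3-point DFT: [-2, -3.5000+4.3301i, -3.5000-4.3301i]
Zero-padded 5-point DFT provides frequency interpolation.

DFT_5([x, 0, ...]) = [-2, -6.0451+0.1388i, -0.4549+4.0287i, -0.4549-4.0287i, -6.0451-0.1388i]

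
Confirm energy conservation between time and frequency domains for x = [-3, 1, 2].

Time domain:
Σ|x[n]|² = |-3|² + |1|² + |2|² = 14.0000

Frequency domain:
(1/3)Σ|X[k]|² = (1/3)(|0|² + |-4.5000+0.8660i|² + |-4.5000-0.8660i|²) = (1/3)·42.0000 = 14.0000

Both sides agree, confirming Parseval's theorem.

Σ|x[n]|² = (1/N)Σ|X[k]|² = 14.0000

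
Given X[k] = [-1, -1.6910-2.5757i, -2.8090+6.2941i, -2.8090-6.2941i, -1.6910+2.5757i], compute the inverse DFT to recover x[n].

x[n] = (1/5) Σ(k=0 to 4) X[k] · e^(2πikn/5)

Computing each x[n]:
x[0] = -2
x[1] = 0
x[2] = 3
x[3] = -3
x[4] = 1

x = [-2, 0, 3, -3, 1]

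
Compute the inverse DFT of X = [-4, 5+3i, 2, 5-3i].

x[n] = (1/4) Σ(k=0 to 3) X[k] · e^(2πikn/4)

Computing each x[n]:
x[0] = 2
x[1] = -3
x[2] = -3
x[3] = 0

x = [2, -3, -3, 0]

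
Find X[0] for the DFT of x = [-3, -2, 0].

X[0] = Σ(n=0 to 2) x[n] · ω_3^0 = Σ x[n]
= (-3) + (-2) + (0)

X[0] = -5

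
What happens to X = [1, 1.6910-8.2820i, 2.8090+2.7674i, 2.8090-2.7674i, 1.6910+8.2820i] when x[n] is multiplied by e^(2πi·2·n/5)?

Modulation property: DFT(ω_5^(-2n)·x[n]) = X[(k-2) mod 5], so circularly shift X by 2 positions.

X[k-2] = [2.8090-2.7674i, 1.6910+8.2820i, 1, 1.6910-8.2820i, 2.8090+2.7674i]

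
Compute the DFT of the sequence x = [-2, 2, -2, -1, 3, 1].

X[k] = Σ(n=0 to 5) x[n] · ω_6^(nk)
where ω_6 = e^(-2πi/6)

Computing each X[k]:
X[0] = 1
X[1] = 3.4641i
X[2] = -5.0000-5.1962i
X[3] = -3
X[4] = -5.0000+5.1962i
X[5] = -3.4641i

X = [1, 3.4641i, -5.0000-5.1962i, -3, -5.0000+5.1962i, -3.4641i]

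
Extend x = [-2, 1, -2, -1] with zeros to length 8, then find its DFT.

Original 4-point DFT: [-4, -2i, -4, 2i]
Zero-padded 8-point DFT provides frequency interpolation.

DFT_8([x, 0, ...]) = [-4, -0.5858+2.0000i, -2i, -3.4142-2.0000i, -4, -3.4142+2.0000i, 2i, -0.5858-2.0000i]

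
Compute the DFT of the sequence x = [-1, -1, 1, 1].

X[k] = Σ(n=0 to 3) x[n] · ω_4^(nk)
where ω_4 = e^(-2πi/4)

Computing each X[k]:
X[0] = 0
X[1] = -2+2i
X[2] = 0
X[3] = -2-2i

X = [0, -2+2i, 0, -2-2i]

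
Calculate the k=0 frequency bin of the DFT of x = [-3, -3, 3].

X[0] = Σ(n=0 to 2) x[n] · ω_3^0 = Σ x[n]
= (-3) + (-3) + (3)

X[0] = -3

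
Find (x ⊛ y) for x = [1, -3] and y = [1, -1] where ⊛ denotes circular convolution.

(x ⊛ y)[n] = Σ(m=0 to 1) x[m] · y[(n-m) mod 2]

Computing each output sample:
(x ⊛ y)[0] = 4
(x ⊛ y)[1] = -4

x ⊛ y = [4, -4]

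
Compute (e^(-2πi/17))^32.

Since ω_17^17 = 1, powers reduce modulo 17.
32 mod 17 = 15
So ω_17^32 = ω_17^15 = e^(-2πi·15/17)

ω_17^32 = ω_17^15 = 0.7390+0.6737i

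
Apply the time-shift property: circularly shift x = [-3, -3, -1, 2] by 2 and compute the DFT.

Time shift by 2: X_shifted[k] = ω_4^(2k) · X[k]
Shifted x = [-1, 2, -3, -3]

DFT(x[n-2]) = [-5, 2-5i, -3, 2+5i]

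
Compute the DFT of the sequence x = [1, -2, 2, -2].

X[k] = Σ(n=0 to 3) x[n] · ω_4^(nk)
where ω_4 = e^(-2πi/4)

Computing each X[k]:
X[0] = -1
X[1] = -1
X[2] = 7
X[3] = -1

X = [-1, -1, 7, -1]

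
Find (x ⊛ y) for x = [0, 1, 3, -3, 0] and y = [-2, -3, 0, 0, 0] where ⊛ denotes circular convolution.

(x ⊛ y)[n] = Σ(m=0 to 4) x[m] · y[(n-m) mod 5]

Computing each output sample:
(x ⊛ y)[0] = 0
(x ⊛ y)[1] = -2
(x ⊛ y)[2] = -9
(x ⊛ y)[3] = -3
(x ⊛ y)[4] = 9

x ⊛ y = [0, -2, -9, -3, 9]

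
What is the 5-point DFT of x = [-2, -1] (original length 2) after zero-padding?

Original 2-point DFT: [-3, -1]
Zero-padded 5-point DFT provides frequency interpolation.

DFT_5([x, 0, ...]) = [-3, -2.3090+0.9511i, -1.1910+0.5878i, -1.1910-0.5878i, -2.3090-0.9511i]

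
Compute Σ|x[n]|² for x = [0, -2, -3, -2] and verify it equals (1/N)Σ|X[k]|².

Time domain:
Σ|x[n]|² = |0|² + |-2|² + |-3|² + |-2|² = 17.0000

Frequency domain:
(1/4)Σ|X[k]|² = (1/4)(|-7|² + |3|² + |1|² + |3|²) = (1/4)·68.0000 = 17.0000

Both sides agree, confirming Parseval's theorem.

Σ|x[n]|² = (1/N)Σ|X[k]|² = 17.0000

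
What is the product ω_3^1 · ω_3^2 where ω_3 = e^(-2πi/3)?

The primitive 3rd roots of unity are ω_3^k for k coprime to 3: k ∈ {1, 2}
Their product equals the constant term of the cyclotomic polynomial Φ_3(x) up to sign.
For n ≥ 3, the product of all primitive nth roots of unity is 1. (For n=1 it is 1; for n=2 it is -1.)

1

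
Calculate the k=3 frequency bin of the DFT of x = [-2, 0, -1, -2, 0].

X[3] = Σ(n=0 to 4) x[n] · ω_5^(3n) where ω_5 = e^(-2πi/5)
= (-2)·ω_5^0 + (0)·ω_5^3 + (-1)·ω_5^6 + (-2)·ω_5^9 + (0)·ω_5^12

X[3] = -2.9271-0.9511i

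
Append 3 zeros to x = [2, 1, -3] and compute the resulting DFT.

Original 3-point DFT: [0, 3.0000-3.4641i, 3.0000+3.4641i]
Zero-padded 6-point DFT provides frequency interpolation.

DFT_6([x, 0, ...]) = [0, 4.0000+1.7321i, 3.0000-3.4641i, -2, 3.0000+3.4641i, 4.0000-1.7321i]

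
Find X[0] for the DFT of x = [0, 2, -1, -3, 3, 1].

X[0] = Σ(n=0 to 5) x[n] · ω_6^0 = Σ x[n]
= (0) + (2) + (-1) + (-3) + (3) + (1)

X[0] = 2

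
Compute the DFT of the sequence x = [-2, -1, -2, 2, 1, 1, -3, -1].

X[k] = Σ(n=0 to 7) x[n] · ω_8^(nk)
where ω_8 = e^(-2πi/8)

Computing each X[k]:
X[0] = -5
X[1] = -6.5355-1.7071i
X[2] = 4+1i
X[3] = 0.5355+0.2929i
X[4] = -7
X[5] = 0.5355-0.2929i
X[6] = 4-1i
X[7] = -6.5355+1.7071i

X = [-5, -6.5355-1.7071i, 4+1i, 0.5355+0.2929i, -7, 0.5355-0.2929i, 4-1i, -6.5355+1.7071i]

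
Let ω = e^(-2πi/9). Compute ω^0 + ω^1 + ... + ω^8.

Sum of all nth roots of unity equals 0 for n > 1 (geometric series with r ≠ 1).

0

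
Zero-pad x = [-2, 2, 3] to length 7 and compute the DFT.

Original 3-point DFT: [3, -4.5000+0.8660i, -4.5000-0.8660i]
Zero-padded 7-point DFT provides frequency interpolation.

DFT_7([x, 0, ...]) = [3, -1.4206-4.4884i, -5.1479-0.6482i, -1.9315+1.4777i, -1.9315-1.4777i, -5.1479+0.6482i, -1.4206+4.4884i]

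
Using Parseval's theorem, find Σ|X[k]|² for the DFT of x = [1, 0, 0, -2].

Parseval: Σ|x[n]|² = (1/N)Σ|X[k]|², so Σ|X[k]|² = N·Σ|x[n]|² = 4·5.0000

Σ|X[k]|² = N·Σ|x[n]|² = 4·5.0000 = 20.0000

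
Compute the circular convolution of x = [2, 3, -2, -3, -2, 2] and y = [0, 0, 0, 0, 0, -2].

(x ⊛ y)[n] = Σ(m=0 to 5) x[m] · y[(n-m) mod 6]

Computing each output sample:
(x ⊛ y)[0] = -6
(x ⊛ y)[1] = 4
(x ⊛ y)[2] = 6
(x ⊛ y)[3] = 4
(x ⊛ y)[4] = -4
(x ⊛ y)[5] = -4

x ⊛ y = [-6, 4, 6, 4, -4, -4]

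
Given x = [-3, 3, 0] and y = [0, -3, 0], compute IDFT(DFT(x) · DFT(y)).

(x ⊛ y)[n] = Σ(m=0 to 2) x[m] · y[(n-m) mod 3]

Computing each output sample:
(x ⊛ y)[0] = 0
(x ⊛ y)[1] = 9
(x ⊛ y)[2] = -9

x ⊛ y = [0, 9, -9]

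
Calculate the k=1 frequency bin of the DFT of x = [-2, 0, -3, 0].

X[1] = Σ(n=0 to 3) x[n] · ω_4^(1n) where ω_4 = e^(-2πi/4)
= (-2)·ω_4^0 + (0)·ω_4^1 + (-3)·ω_4^2 + (0)·ω_4^3

X[1] = 1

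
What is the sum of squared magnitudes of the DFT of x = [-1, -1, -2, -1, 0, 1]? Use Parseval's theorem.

Parseval: Σ|x[n]|² = (1/N)Σ|X[k]|², so Σ|X[k]|² = N·Σ|x[n]|² = 6·8.0000

Σ|X[k]|² = N·Σ|x[n]|² = 6·8.0000 = 48.0000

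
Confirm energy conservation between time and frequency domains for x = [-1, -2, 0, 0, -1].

Time domain:
Σ|x[n]|² = |-1|² + |-2|² + |0|² + |0|² + |-1|² = 6.0000

Frequency domain:
(1/5)Σ|X[k]|² = (1/5)(|-4|² + |-1.9271+0.9511i|² + |1.4271+0.5878i|² + |1.4271-0.5878i|² + |-1.9271-0.9511i|²) = (1/5)·30.0000 = 6.0000

Both sides agree, confirming Parseval's theorem.

Σ|x[n]|² = (1/N)Σ|X[k]|² = 6.0000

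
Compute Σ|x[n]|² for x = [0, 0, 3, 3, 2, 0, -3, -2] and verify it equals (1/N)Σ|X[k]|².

Time domain:
Σ|x[n]|² = |0|² + |0|² + |3|² + |3|² + |2|² + |0|² + |-3|² + |-2|² = 35.0000

Frequency domain:
(1/8)Σ|X[k]|² = (1/8)(|3|² + |-5.5355-9.5355i|² + |2+1i|² + |1.5355+2.4645i|² + |1|² + |1.5355-2.4645i|² + |2-1i|² + |-5.5355+9.5355i|²) = (1/8)·280.0000 = 35.0000

Both sides agree, confirming Parseval's theorem.

Σ|x[n]|² = (1/N)Σ|X[k]|² = 35.0000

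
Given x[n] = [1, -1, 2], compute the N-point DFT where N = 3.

X[k] = Σ(n=0 to 2) x[n] · ω_3^(nk)
where ω_3 = e^(-2πi/3)

Computing each X[k]:
X[0] = 2
X[1] = 0.5000+2.5981i
X[2] = 0.5000-2.5981i

X = [2, 0.5000+2.5981i, 0.5000-2.5981i]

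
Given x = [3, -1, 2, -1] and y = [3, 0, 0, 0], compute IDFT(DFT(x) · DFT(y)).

(x ⊛ y)[n] = Σ(m=0 to 3) x[m] · y[(n-m) mod 4]

Computing each output sample:
(x ⊛ y)[0] = 9
(x ⊛ y)[1] = -3
(x ⊛ y)[2] = 6
(x ⊛ y)[3] = -3

x ⊛ y = [9, -3, 6, -3]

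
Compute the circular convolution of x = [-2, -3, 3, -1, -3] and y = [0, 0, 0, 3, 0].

(x ⊛ y)[n] = Σ(m=0 to 4) x[m] · y[(n-m) mod 5]

Computing each output sample:
(x ⊛ y)[0] = 9
(x ⊛ y)[1] = -3
(x ⊛ y)[2] = -9
(x ⊛ y)[3] = -6
(x ⊛ y)[4] = -9

x ⊛ y = [9, -3, -9, -6, -9]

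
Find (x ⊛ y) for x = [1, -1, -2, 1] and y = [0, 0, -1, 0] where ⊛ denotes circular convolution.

(x ⊛ y)[n] = Σ(m=0 to 3) x[m] · y[(n-m) mod 4]

Computing each output sample:
(x ⊛ y)[0] = 2
(x ⊛ y)[1] = -1
(x ⊛ y)[2] = -1
(x ⊛ y)[3] = 1

x ⊛ y = [2, -1, -1, 1]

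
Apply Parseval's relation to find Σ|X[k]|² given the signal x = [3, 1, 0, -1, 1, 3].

Parseval: Σ|x[n]|² = (1/N)Σ|X[k]|², so Σ|X[k]|² = N·Σ|x[n]|² = 6·21.0000

Σ|X[k]|² = N·Σ|x[n]|² = 6·21.0000 = 126.0000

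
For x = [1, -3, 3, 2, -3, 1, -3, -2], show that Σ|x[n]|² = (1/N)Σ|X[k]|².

Time domain:
Σ|x[n]|² = |1|² + |-3|² + |3|² + |2|² + |-3|² + |1|² + |-3|² + |-2|² = 46.0000

Frequency domain:
(1/8)Σ|X[k]|² = (1/8)(|-4|² + |-1.6569-6.0000i|² + |-2+2i|² + |9.6569+6.0000i|² + |0|² + |9.6569-6.0000i|² + |-2-2i|² + |-1.6569+6.0000i|²) = (1/8)·368.0000 = 46.0000

Both sides agree, confirming Parseval's theorem.

Σ|x[n]|² = (1/N)Σ|X[k]|² = 46.0000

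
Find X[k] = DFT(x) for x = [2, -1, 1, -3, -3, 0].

X[k] = Σ(n=0 to 5) x[n] · ω_6^(nk)
where ω_6 = e^(-2πi/6)

Computing each X[k]:
X[0] = -4
X[1] = 5.5000-2.5981i
X[2] = 0.5000+4.3301i
X[3] = 4
X[4] = 0.5000-4.3301i
X[5] = 5.5000+2.5981i

X = [-4, 5.5000-2.5981i, 0.5000+4.3301i, 4, 0.5000-4.3301i, 5.5000+2.5981i]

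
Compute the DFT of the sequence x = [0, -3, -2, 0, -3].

X[k] = Σ(n=0 to 4) x[n] · ω_5^(nk)
where ω_5 = e^(-2πi/5)

Computing each X[k]:
X[0] = -8
X[1] = -0.2361+1.1756i
X[2] = 4.2361-1.9021i
X[3] = 4.2361+1.9021i
X[4] = -0.2361-1.1756i

X = [-8, -0.2361+1.1756i, 4.2361-1.9021i, 4.2361+1.9021i, -0.2361-1.1756i]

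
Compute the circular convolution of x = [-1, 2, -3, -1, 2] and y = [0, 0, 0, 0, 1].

(x ⊛ y)[n] = Σ(m=0 to 4) x[m] · y[(n-m) mod 5]

Computing each output sample:
(x ⊛ y)[0] = 2
(x ⊛ y)[1] = -3
(x ⊛ y)[2] = -1
(x ⊛ y)[3] = 2
(x ⊛ y)[4] = -1

x ⊛ y = [2, -3, -1, 2, -1]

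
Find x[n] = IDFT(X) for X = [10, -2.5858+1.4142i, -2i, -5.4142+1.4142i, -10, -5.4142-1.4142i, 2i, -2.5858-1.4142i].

x[n] = (1/8) Σ(k=0 to 7) X[k] · e^(2πikn/8)

Computing each x[n]:
x[0] = -2
x[1] = 3
x[2] = 0
x[3] = 1
x[4] = 2
x[5] = 3
x[6] = 0
x[7] = 3

x = [-2, 3, 0, 1, 2, 3, 0, 3]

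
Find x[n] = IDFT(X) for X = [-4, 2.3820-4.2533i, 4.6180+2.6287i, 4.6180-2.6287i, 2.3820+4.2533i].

x[n] = (1/5) Σ(k=0 to 4) X[k] · e^(2πikn/5)

Computing each x[n]:
x[0] = 2
x[1] = -1
x[2] = 1
x[3] = -3
x[4] = -3

x = [2, -1, 1, -3, -3]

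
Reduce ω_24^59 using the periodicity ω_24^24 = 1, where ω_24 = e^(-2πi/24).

Since ω_24^24 = 1, powers reduce modulo 24.
59 mod 24 = 11
So ω_24^59 = ω_24^11 = e^(-2πi·11/24)

ω_24^59 = ω_24^11 = -0.9659-0.2588i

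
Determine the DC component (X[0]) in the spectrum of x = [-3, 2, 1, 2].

X[0] = Σ(n=0 to 3) x[n] · ω_4^0 = Σ x[n]
= (-3) + (2) + (1) + (2)

X[0] = 2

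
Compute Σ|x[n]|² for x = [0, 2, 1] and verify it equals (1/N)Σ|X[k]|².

Time domain:
Σ|x[n]|² = |0|² + |2|² + |1|² = 5.0000

Frequency domain:
(1/3)Σ|X[k]|² = (1/3)(|3|² + |-1.5000-0.8660i|² + |-1.5000+0.8660i|²) = (1/3)·15.0000 = 5.0000

Both sides agree, confirming Parseval's theorem.

Σ|x[n]|² = (1/N)Σ|X[k]|² = 5.0000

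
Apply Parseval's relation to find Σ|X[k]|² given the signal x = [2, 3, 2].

Parseval: Σ|x[n]|² = (1/N)Σ|X[k]|², so Σ|X[k]|² = N·Σ|x[n]|² = 3·17.0000

Σ|X[k]|² = N·Σ|x[n]|² = 3·17.0000 = 51.0000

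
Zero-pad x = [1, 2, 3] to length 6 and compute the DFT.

Original 3-point DFT: [6, -1.5000+0.8660i, -1.5000-0.8660i]
Zero-padded 6-point DFT provides frequency interpolation.

DFT_6([x, 0, ...]) = [6, 0.5000-4.3301i, -1.5000+0.8660i, 2, -1.5000-0.8660i, 0.5000+4.3301i]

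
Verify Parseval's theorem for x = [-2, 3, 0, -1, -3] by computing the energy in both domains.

Time domain:
Σ|x[n]|² = |-2|² + |3|² + |0|² + |-1|² + |-3|² = 23.0000

Frequency domain:
(1/5)Σ|X[k]|² = (1/5)(|-3|² + |-1.1910-6.2941i|² + |-2.3090-2.5757i|² + |-2.3090+2.5757i|² + |-1.1910+6.2941i|²) = (1/5)·115.0000 = 23.0000

Both sides agree, confirming Parseval's theorem.

Σ|x[n]|² = (1/N)Σ|X[k]|² = 23.0000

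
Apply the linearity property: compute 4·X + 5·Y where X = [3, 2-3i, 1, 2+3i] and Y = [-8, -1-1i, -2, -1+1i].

By linearity: DFT(4x + 5y) = 4·DFT(x) + 5·DFT(y)
= 4·[3, 2-3i, 1, 2+3i] + 5·[-8, -1-1i, -2, -1+1i]

Computing element-wise:
Z[0] = 4·(3) + 5·(-8) = -28
Z[1] = 4·(2-3i) + 5·(-1-1i) = 3-17i
Z[2] = 4·(1) + 5·(-2) = -6
Z[3] = 4·(2+3i) + 5·(-1+1i) = 3+17i

DFT(4x + 5y) = 4·X + 5·Y = [-28, 3-17i, -6, 3+17i]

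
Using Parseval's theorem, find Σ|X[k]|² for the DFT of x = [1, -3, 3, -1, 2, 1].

Parseval: Σ|x[n]|² = (1/N)Σ|X[k]|², so Σ|X[k]|² = N·Σ|x[n]|² = 6·25.0000

Σ|X[k]|² = N·Σ|x[n]|² = 6·25.0000 = 150.0000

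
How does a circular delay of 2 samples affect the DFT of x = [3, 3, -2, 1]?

Time shift by 2: X_shifted[k] = ω_4^(2k) · X[k]
Shifted x = [-2, 1, 3, 3]

DFT(x[n-2]) = [5, -5+2i, -3, -5-2i]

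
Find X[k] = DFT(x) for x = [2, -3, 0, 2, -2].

X[k] = Σ(n=0 to 4) x[n] · ω_5^(nk)
where ω_5 = e^(-2πi/5)

Computing each X[k]:
X[0] = -1
X[1] = -1.1631+2.1266i
X[2] = 6.6631-1.3143i
X[3] = 6.6631+1.3143i
X[4] = -1.1631-2.1266i

X = [-1, -1.1631+2.1266i, 6.6631-1.3143i, 6.6631+1.3143i, -1.1631-2.1266i]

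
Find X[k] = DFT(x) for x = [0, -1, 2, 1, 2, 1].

X[k] = Σ(n=0 to 5) x[n] · ω_6^(nk)
where ω_6 = e^(-2πi/6)

Computing each X[k]:
X[0] = 5
X[1] = -3.0000+1.7321i
X[2] = -1.0000+1.7321i
X[3] = 3
X[4] = -1.0000-1.7321i
X[5] = -3.0000-1.7321i

X = [5, -3.0000+1.7321i, -1.0000+1.7321i, 3, -1.0000-1.7321i, -3.0000-1.7321i]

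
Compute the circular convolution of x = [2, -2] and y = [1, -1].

(x ⊛ y)[n] = Σ(m=0 to 1) x[m] · y[(n-m) mod 2]

Computing each output sample:
(x ⊛ y)[0] = 4
(x ⊛ y)[1] = -4

x ⊛ y = [4, -4]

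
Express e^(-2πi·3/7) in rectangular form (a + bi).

ω_7^3 = e^(-2πi·3/7)
= cos(-2π·3/7) + i·sin(-2π·3/7)
= cos(-6π/7) + i·sin(-6π/7)

ω_7^3 = cos(-6π/7) + i·sin(-6π/7) = -0.9010-0.4339i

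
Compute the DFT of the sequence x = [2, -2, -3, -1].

X[k] = Σ(n=0 to 3) x[n] · ω_4^(nk)
where ω_4 = e^(-2πi/4)

Computing each X[k]:
X[0] = -4
X[1] = 5+1i
X[2] = 2
X[3] = 5-1i

X = [-4, 5+1i, 2, 5-1i]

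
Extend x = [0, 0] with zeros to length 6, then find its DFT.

Original 2-point DFT: [0, 0]
Zero-padded 6-point DFT provides frequency interpolation.

DFT_6([x, 0, ...]) = [0, 0, 0, 0, 0, 0]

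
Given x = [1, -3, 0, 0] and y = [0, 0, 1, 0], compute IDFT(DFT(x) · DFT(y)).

(x ⊛ y)[n] = Σ(m=0 to 3) x[m] · y[(n-m) mod 4]

Computing each output sample:
(x ⊛ y)[0] = 0
(x ⊛ y)[1] = 0
(x ⊛ y)[2] = 1
(x ⊛ y)[3] = -3

x ⊛ y = [0, 0, 1, -3]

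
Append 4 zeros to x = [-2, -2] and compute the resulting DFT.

Original 2-point DFT: [-4, 0]
Zero-padded 6-point DFT provides frequency interpolation.

DFT_6([x, 0, ...]) = [-4, -3.0000+1.7321i, -1.0000+1.7321i, 0, -1.0000-1.7321i, -3.0000-1.7321i]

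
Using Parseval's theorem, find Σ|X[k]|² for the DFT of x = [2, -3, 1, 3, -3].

Parseval: Σ|x[n]|² = (1/N)Σ|X[k]|², so Σ|X[k]|² = N·Σ|x[n]|² = 5·32.0000

Σ|X[k]|² = N·Σ|x[n]|² = 5·32.0000 = 160.0000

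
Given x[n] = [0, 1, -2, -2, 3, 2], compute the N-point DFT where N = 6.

X[k] = Σ(n=0 to 5) x[n] · ω_6^(nk)
where ω_6 = e^(-2πi/6)

Computing each X[k]:
X[0] = 2
X[1] = 3.0000+5.1962i
X[2] = -4.0000-3.4641i
X[3] = 0
X[4] = -4.0000+3.4641i
X[5] = 3.0000-5.1962i

X = [2, 3.0000+5.1962i, -4.0000-3.4641i, 0, -4.0000+3.4641i, 3.0000-5.1962i]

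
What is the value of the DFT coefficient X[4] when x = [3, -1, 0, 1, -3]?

X[4] = Σ(n=0 to 4) x[n] · ω_5^(4n) where ω_5 = e^(-2πi/5)
= (3)·ω_5^0 + (-1)·ω_5^4 + (0)·ω_5^8 + (1)·ω_5^12 + (-3)·ω_5^16

X[4] = 0.9549+1.3143i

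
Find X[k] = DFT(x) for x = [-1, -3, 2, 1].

X[k] = Σ(n=0 to 3) x[n] · ω_4^(nk)
where ω_4 = e^(-2πi/4)

Computing each X[k]:
X[0] = -1
X[1] = -3+4i
X[2] = 3
X[3] = -3-4i

X = [-1, -3+4i, 3, -3-4i]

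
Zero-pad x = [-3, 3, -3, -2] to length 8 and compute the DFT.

Original 4-point DFT: [-5, -5i, -7, 5i]
Zero-padded 8-point DFT provides frequency interpolation.

DFT_8([x, 0, ...]) = [-5, 0.5355+2.2929i, -5i, -6.5355-3.7071i, -7, -6.5355+3.7071i, 5i, 0.5355-2.2929i]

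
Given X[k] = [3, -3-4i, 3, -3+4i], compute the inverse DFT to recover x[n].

x[n] = (1/4) Σ(k=0 to 3) X[k] · e^(2πikn/4)

Computing each x[n]:
x[0] = 0
x[1] = 2
x[2] = 3
x[3] = -2

x = [0, 2, 3, -2]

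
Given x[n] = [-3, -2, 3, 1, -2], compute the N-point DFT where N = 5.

X[k] = Σ(n=0 to 4) x[n] · ω_5^(nk)
where ω_5 = e^(-2πi/5)

Computing each X[k]:
X[0] = -3
X[1] = -7.4721-1.1756i
X[2] = 1.4721+1.9021i
X[3] = 1.4721-1.9021i
X[4] = -7.4721+1.1756i

X = [-3, -7.4721-1.1756i, 1.4721+1.9021i, 1.4721-1.9021i, -7.4721+1.1756i]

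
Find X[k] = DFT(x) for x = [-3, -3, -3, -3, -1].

X[k] = Σ(n=0 to 4) x[n] · ω_5^(nk)
where ω_5 = e^(-2πi/5)

Computing each X[k]:
X[0] = -13
X[1] = 0.6180+1.9021i
X[2] = -1.6180+1.1756i
X[3] = -1.6180-1.1756i
X[4] = 0.6180-1.9021i

X = [-13, 0.6180+1.9021i, -1.6180+1.1756i, -1.6180-1.1756i, 0.6180-1.9021i]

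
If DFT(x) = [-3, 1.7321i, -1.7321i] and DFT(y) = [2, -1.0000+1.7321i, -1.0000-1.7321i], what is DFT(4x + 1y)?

By linearity: DFT(4x + 1y) = 4·DFT(x) + 1·DFT(y)
= 4·[-3, 1.7321i, -1.7321i] + 1·[2, -1.0000+1.7321i, -1.0000-1.7321i]

Computing element-wise:
Z[0] = 4·(-3) + 1·(2) = -10
Z[1] = 4·(1.7321i) + 1·(-1.0000+1.7321i) = -1.0000+8.6605i
Z[2] = 4·(-1.7321i) + 1·(-1.0000-1.7321i) = -1.0000-8.6605i

DFT(4x + 1y) = 4·X + 1·Y = [-10, -1.0000+8.6605i, -1.0000-8.6605i]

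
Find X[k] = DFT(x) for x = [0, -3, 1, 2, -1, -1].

X[k] = Σ(n=0 to 5) x[n] · ω_6^(nk)
where ω_6 = e^(-2πi/6)

Computing each X[k]:
X[0] = -2
X[1] = -4
X[2] = 4.0000+3.4641i
X[3] = 2
X[4] = 4.0000-3.4641i
X[5] = -4

X = [-2, -4, 4.0000+3.4641i, 2, 4.0000-3.4641i, -4]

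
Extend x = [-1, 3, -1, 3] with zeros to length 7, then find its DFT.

Original 4-point DFT: [4, 0, -8, 0]
Zero-padded 7-point DFT provides frequency interpolation.

DFT_7([x, 0, ...]) = [4, -1.6099-2.6722i, 1.1039-1.0132i, -4.9940-5.0083i, -4.9940+5.0083i, 1.1039+1.0132i, -1.6099+2.6722i]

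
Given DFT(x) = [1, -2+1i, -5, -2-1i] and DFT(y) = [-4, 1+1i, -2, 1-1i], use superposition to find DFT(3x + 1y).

By linearity: DFT(3x + 1y) = 3·DFT(x) + 1·DFT(y)
= 3·[1, -2+1i, -5, -2-1i] + 1·[-4, 1+1i, -2, 1-1i]

Computing element-wise:
Z[0] = 3·(1) + 1·(-4) = -1
Z[1] = 3·(-2+1i) + 1·(1+1i) = -5+4i
Z[2] = 3·(-5) + 1·(-2) = -17
Z[3] = 3·(-2-1i) + 1·(1-1i) = -5-4i

DFT(3x + 1y) = 3·X + 1·Y = [-1, -5+4i, -17, -5-4i]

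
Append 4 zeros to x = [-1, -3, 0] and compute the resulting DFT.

Original 3-point DFT: [-4, 0.5000+2.5981i, 0.5000-2.5981i]
Zero-padded 7-point DFT provides frequency interpolation.

DFT_7([x, 0, ...]) = [-4, -2.8705+2.3455i, -0.3324+2.9248i, 1.7029+1.3017i, 1.7029-1.3017i, -0.3324-2.9248i, -2.8705-2.3455i]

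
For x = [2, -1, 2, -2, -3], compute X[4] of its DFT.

X[4] = Σ(n=0 to 4) x[n] · ω_5^(4n) where ω_5 = e^(-2πi/5)
= (2)·ω_5^0 + (-1)·ω_5^4 + (2)·ω_5^8 + (-2)·ω_5^12 + (-3)·ω_5^16

X[4] = 0.7639+4.2533i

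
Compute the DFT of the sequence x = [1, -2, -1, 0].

X[k] = Σ(n=0 to 3) x[n] · ω_4^(nk)
where ω_4 = e^(-2πi/4)

Computing each X[k]:
X[0] = -2
X[1] = 2+2i
X[2] = 2
X[3] = 2-2i

X = [-2, 2+2i, 2, 2-2i]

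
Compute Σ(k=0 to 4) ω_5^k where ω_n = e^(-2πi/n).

Sum of all nth roots of unity equals 0 for n > 1 (geometric series with r ≠ 1).

0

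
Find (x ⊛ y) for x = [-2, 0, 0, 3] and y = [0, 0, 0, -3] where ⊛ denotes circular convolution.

(x ⊛ y)[n] = Σ(m=0 to 3) x[m] · y[(n-m) mod 4]

Computing each output sample:
(x ⊛ y)[0] = 0
(x ⊛ y)[1] = 0
(x ⊛ y)[2] = -9
(x ⊛ y)[3] = 6

x ⊛ y = [0, 0, -9, 6]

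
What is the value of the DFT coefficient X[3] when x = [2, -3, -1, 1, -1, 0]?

X[3] = Σ(n=0 to 5) x[n] · ω_6^(3n) where ω_6 = e^(-2πi/6)
= (2)·ω_6^0 + (-3)·ω_6^3 + (-1)·ω_6^6 + (1)·ω_6^9 + (-1)·ω_6^12 + (0)·ω_6^15

X[3] = 2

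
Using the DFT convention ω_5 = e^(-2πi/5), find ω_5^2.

ω_5^2 = e^(-2πi·2/5)
= cos(-2π·2/5) + i·sin(-2π·2/5)
= cos(-4π/5) + i·sin(-4π/5)

ω_5^2 = cos(-4π/5) + i·sin(-4π/5) = -0.8090-0.5878i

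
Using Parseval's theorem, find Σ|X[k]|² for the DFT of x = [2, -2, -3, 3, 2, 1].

Parseval: Σ|x[n]|² = (1/N)Σ|X[k]|², so Σ|X[k]|² = N·Σ|x[n]|² = 6·31.0000

Σ|X[k]|² = N·Σ|x[n]|² = 6·31.0000 = 186.0000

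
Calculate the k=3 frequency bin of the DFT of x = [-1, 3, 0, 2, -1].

X[3] = Σ(n=0 to 4) x[n] · ω_5^(3n) where ω_5 = e^(-2πi/5)
= (-1)·ω_5^0 + (3)·ω_5^3 + (0)·ω_5^6 + (2)·ω_5^9 + (-1)·ω_5^12

X[3] = -2.0000+4.2533i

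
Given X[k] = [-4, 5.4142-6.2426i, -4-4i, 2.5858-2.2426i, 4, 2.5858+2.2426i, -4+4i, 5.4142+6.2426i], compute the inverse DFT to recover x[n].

x[n] = (1/8) Σ(k=0 to 7) X[k] · e^(2πikn/8)

Computing each x[n]:
x[0] = 1
x[1] = 2
x[2] = 2
x[3] = -1
x[4] = -3
x[5] = -2
x[6] = 0
x[7] = -3

x = [1, 2, 2, -1, -3, -2, 0, -3]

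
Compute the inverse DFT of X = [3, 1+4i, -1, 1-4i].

x[n] = (1/4) Σ(k=0 to 3) X[k] · e^(2πikn/4)

Computing each x[n]:
x[0] = 1
x[1] = -1
x[2] = 0
x[3] = 3

x = [1, -1, 0, 3]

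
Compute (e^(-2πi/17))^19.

Since ω_17^17 = 1, powers reduce modulo 17.
19 mod 17 = 2
So ω_17^19 = ω_17^2 = e^(-2πi·2/17)

ω_17^19 = ω_17^2 = 0.7390-0.6737i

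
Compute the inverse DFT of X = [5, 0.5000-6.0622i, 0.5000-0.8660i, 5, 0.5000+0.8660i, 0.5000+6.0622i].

x[n] = (1/6) Σ(k=0 to 5) X[k] · e^(2πikn/6)

Computing each x[n]:
x[0] = 2
x[1] = 2
x[2] = 3
x[3] = 0
x[4] = 0
x[5] = -2

x = [2, 2, 3, 0, 0, -2]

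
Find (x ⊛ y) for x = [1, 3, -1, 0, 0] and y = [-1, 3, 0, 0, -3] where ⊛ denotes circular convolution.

(x ⊛ y)[n] = Σ(m=0 to 4) x[m] · y[(n-m) mod 5]

Computing each output sample:
(x ⊛ y)[0] = -10
(x ⊛ y)[1] = 3
(x ⊛ y)[2] = 10
(x ⊛ y)[3] = -3
(x ⊛ y)[4] = -3

x ⊛ y = [-10, 3, 10, -3, -3]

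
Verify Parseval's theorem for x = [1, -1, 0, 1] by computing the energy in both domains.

Time domain:
Σ|x[n]|² = |1|² + |-1|² + |0|² + |1|² = 3.0000

Frequency domain:
(1/4)Σ|X[k]|² = (1/4)(|1|² + |1+2i|² + |1|² + |1-2i|²) = (1/4)·12.0000 = 3.0000

Both sides agree, confirming Parseval's theorem.

Σ|x[n]|² = (1/N)Σ|X[k]|² = 3.0000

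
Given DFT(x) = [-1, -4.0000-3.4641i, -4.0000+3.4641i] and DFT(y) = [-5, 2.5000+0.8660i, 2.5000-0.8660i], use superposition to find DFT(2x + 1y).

By linearity: DFT(2x + 1y) = 2·DFT(x) + 1·DFT(y)
= 2·[-1, -4.0000-3.4641i, -4.0000+3.4641i] + 1·[-5, 2.5000+0.8660i, 2.5000-0.8660i]

Computing element-wise:
Z[0] = 2·(-1) + 1·(-5) = -7
Z[1] = 2·(-4.0000-3.4641i) + 1·(2.5000+0.8660i) = -5.5000-6.0622i
Z[2] = 2·(-4.0000+3.4641i) + 1·(2.5000-0.8660i) = -5.5000+6.0622i

DFT(2x + 1y) = 2·X + 1·Y = [-7, -5.5000-6.0622i, -5.5000+6.0622i]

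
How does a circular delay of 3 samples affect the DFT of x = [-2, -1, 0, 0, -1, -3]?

Time shift by 3: X_shifted[k] = ω_6^(3k) · X[k]
Shifted x = [0, -1, -3, -2, -1, 0]

DFT(x[n-3]) = [-7, 3.5000+2.5981i, 0.5000-0.8660i, -1, 0.5000+0.8660i, 3.5000-2.5981i]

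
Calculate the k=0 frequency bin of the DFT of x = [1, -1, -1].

X[0] = Σ(n=0 to 2) x[n] · ω_3^0 = Σ x[n]
= (1) + (-1) + (-1)

X[0] = -1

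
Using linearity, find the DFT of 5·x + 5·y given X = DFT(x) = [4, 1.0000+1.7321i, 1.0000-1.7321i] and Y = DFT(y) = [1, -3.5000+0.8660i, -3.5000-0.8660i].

By linearity: DFT(5x + 5y) = 5·DFT(x) + 5·DFT(y)
= 5·[4, 1.0000+1.7321i, 1.0000-1.7321i] + 5·[1, -3.5000+0.8660i, -3.5000-0.8660i]

Computing element-wise:
Z[0] = 5·(4) + 5·(1) = 25
Z[1] = 5·(1.0000+1.7321i) + 5·(-3.5000+0.8660i) = -12.5000+12.9905i
Z[2] = 5·(1.0000-1.7321i) + 5·(-3.5000-0.8660i) = -12.5000-12.9905i

DFT(5x + 5y) = 5·X + 5·Y = [25, -12.5000+12.9905i, -12.5000-12.9905i]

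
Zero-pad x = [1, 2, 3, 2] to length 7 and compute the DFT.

Original 4-point DFT: [8, -2, 0, -2]
Zero-padded 7-point DFT provides frequency interpolation.

DFT_7([x, 0, ...]) = [8, -0.2225-5.3562i, -0.9010+0.9155i, 0.6235-0.4721i, 0.6235+0.4721i, -0.9010-0.9155i, -0.2225+5.3562i]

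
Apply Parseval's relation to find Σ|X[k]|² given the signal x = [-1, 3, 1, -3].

Parseval: Σ|x[n]|² = (1/N)Σ|X[k]|², so Σ|X[k]|² = N·Σ|x[n]|² = 4·20.0000

Σ|X[k]|² = N·Σ|x[n]|² = 4·20.0000 = 80.0000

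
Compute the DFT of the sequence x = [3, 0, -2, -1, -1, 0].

X[k] = Σ(n=0 to 5) x[n] · ω_6^(nk)
where ω_6 = e^(-2πi/6)

Computing each X[k]:
X[0] = -1
X[1] = 5.5000+0.8660i
X[2] = 3.5000-0.8660i
X[3] = 1
X[4] = 3.5000+0.8660i
X[5] = 5.5000-0.8660i

X = [-1, 5.5000+0.8660i, 3.5000-0.8660i, 1, 3.5000+0.8660i, 5.5000-0.8660i]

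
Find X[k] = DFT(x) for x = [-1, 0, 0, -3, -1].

X[k] = Σ(n=0 to 4) x[n] · ω_5^(nk)
where ω_5 = e^(-2πi/5)

Computing each X[k]:
X[0] = -5
X[1] = 1.1180-2.7144i
X[2] = -1.1180+2.2654i
X[3] = -1.1180-2.2654i
X[4] = 1.1180+2.7144i

X = [-5, 1.1180-2.7144i, -1.1180+2.2654i, -1.1180-2.2654i, 1.1180+2.7144i]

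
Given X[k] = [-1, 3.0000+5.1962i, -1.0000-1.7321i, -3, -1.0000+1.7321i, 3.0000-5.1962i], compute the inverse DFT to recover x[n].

x[n] = (1/6) Σ(k=0 to 5) X[k] · e^(2πikn/6)

Computing each x[n]:
x[0] = 0
x[1] = 0
x[2] = -3
x[3] = -1
x[4] = 1
x[5] = 2

x = [0, 0, -3, -1, 1, 2]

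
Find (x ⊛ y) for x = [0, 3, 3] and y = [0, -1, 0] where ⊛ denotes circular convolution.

(x ⊛ y)[n] = Σ(m=0 to 2) x[m] · y[(n-m) mod 3]

Computing each output sample:
(x ⊛ y)[0] = -3
(x ⊛ y)[1] = 0
(x ⊛ y)[2] = -3

x ⊛ y = [-3, 0, -3]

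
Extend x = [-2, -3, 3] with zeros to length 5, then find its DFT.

Original 3-point DFT: [-2, -2.0000+5.1962i, -2.0000-5.1962i]
Zero-padded 5-point DFT provides frequency interpolation.

DFT_5([x, 0, ...]) = [-2, -5.3541+1.0898i, 1.3541+4.6165i, 1.3541-4.6165i, -5.3541-1.0898i]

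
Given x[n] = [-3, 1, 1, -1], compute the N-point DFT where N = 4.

X[k] = Σ(n=0 to 3) x[n] · ω_4^(nk)
where ω_4 = e^(-2πi/4)

Computing each X[k]:
X[0] = -2
X[1] = -4-2i
X[2] = -2
X[3] = -4+2i

X = [-2, -4-2i, -2, -4+2i]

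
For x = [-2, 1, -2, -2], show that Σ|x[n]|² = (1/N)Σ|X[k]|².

Time domain:
Σ|x[n]|² = |-2|² + |1|² + |-2|² + |-2|² = 13.0000

Frequency domain:
(1/4)Σ|X[k]|² = (1/4)(|-5|² + |-3i|² + |-3|² + |3i|²) = (1/4)·52.0000 = 13.0000

Both sides agree, confirming Parseval's theorem.

Σ|x[n]|² = (1/N)Σ|X[k]|² = 13.0000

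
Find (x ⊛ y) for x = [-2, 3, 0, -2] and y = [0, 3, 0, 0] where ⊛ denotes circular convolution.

(x ⊛ y)[n] = Σ(m=0 to 3) x[m] · y[(n-m) mod 4]

Computing each output sample:
(x ⊛ y)[0] = -6
(x ⊛ y)[1] = -6
(x ⊛ y)[2] = 9
(x ⊛ y)[3] = 0

x ⊛ y = [-6, -6, 9, 0]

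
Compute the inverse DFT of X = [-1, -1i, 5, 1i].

x[n] = (1/4) Σ(k=0 to 3) X[k] · e^(2πikn/4)

Computing each x[n]:
x[0] = 1
x[1] = -1
x[2] = 1
x[3] = -2

x = [1, -1, 1, -2]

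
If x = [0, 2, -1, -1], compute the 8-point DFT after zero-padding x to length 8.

Original 4-point DFT: [0, 1-3i, -2, 1+3i]
Zero-padded 8-point DFT provides frequency interpolation.

DFT_8([x, 0, ...]) = [0, 2.1213+0.2929i, 1-3i, -2.1213-1.7071i, -2, -2.1213+1.7071i, 1+3i, 2.1213-0.2929i]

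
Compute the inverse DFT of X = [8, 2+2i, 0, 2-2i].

x[n] = (1/4) Σ(k=0 to 3) X[k] · e^(2πikn/4)

Computing each x[n]:
x[0] = 3
x[1] = 1
x[2] = 1
x[3] = 3

x = [3, 1, 1, 3]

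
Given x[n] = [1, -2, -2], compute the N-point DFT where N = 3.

X[k] = Σ(n=0 to 2) x[n] · ω_3^(nk)
where ω_3 = e^(-2πi/3)

Computing each X[k]:
X[0] = -3
X[1] = 3
X[2] = 3

X = [-3, 3, 3]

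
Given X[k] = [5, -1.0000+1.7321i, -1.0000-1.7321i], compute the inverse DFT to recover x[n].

x[n] = (1/3) Σ(k=0 to 2) X[k] · e^(2πikn/3)

Computing each x[n]:
x[0] = 1
x[1] = 1
x[2] = 3

x = [1, 1, 3]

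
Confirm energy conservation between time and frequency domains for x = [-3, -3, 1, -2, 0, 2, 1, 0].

Time domain:
Σ|x[n]|² = |-3|² + |-3|² + |1|² + |-2|² + |0|² + |2|² + |1|² + |0|² = 28.0000

Frequency domain:
(1/8)Σ|X[k]|² = (1/8)(|-4|² + |-5.1213+4.9497i|² + |-5-1i|² + |-0.8787+4.9497i|² + |2|² + |-0.8787-4.9497i|² + |-5+1i|² + |-5.1213-4.9497i|²) = (1/8)·224.0000 = 28.0000

Both sides agree, confirming Parseval's theorem.

Σ|x[n]|² = (1/N)Σ|X[k]|² = 28.0000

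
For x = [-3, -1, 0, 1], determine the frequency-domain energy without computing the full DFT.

Parseval: Σ|x[n]|² = (1/N)Σ|X[k]|², so Σ|X[k]|² = N·Σ|x[n]|² = 4·11.0000

Σ|X[k]|² = N·Σ|x[n]|² = 4·11.0000 = 44.0000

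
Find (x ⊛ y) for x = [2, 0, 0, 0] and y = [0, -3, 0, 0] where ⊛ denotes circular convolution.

(x ⊛ y)[n] = Σ(m=0 to 3) x[m] · y[(n-m) mod 4]

Computing each output sample:
(x ⊛ y)[0] = 0
(x ⊛ y)[1] = -6
(x ⊛ y)[2] = 0
(x ⊛ y)[3] = 0

x ⊛ y = [0, -6, 0, 0]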